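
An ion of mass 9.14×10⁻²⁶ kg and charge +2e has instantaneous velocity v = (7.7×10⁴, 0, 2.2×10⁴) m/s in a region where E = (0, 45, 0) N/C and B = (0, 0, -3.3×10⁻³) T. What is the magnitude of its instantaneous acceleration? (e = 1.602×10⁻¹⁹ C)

|a| ≈ 1.05×10⁹ m/s²

v×B = (0, 254, 0) N/C.
E + v×B = (0, 299, 0) N/C.
F = q(E + v×B) = (3.204×10⁻¹⁹ C)·(0, 299, 0) = (0, 9.58×10⁻¹⁷, 0) N.
|a| = |F|/m = 9.583×10⁻¹⁷/9.14×10⁻²⁶ ≈ 1.05×10⁹ m/s².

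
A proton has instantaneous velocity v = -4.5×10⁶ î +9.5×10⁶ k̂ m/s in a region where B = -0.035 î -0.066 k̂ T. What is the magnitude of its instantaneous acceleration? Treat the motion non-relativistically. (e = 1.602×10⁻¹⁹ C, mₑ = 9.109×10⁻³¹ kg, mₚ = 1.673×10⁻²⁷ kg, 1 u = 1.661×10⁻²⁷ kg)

v×B = (0, -6.30×10⁵, 0) N/C.
F = q v×B = (1.602×10⁻¹⁹ C)·(0, -6.30×10⁵, 0) = (0, -1.01×10⁻¹³, 0) N.
|a| = |F|/m = 1.008×10⁻¹³/1.673×10⁻²⁷ ≈ 6.03×10¹³ m/s².

|a| ≈ 6.03×10¹³ m/s²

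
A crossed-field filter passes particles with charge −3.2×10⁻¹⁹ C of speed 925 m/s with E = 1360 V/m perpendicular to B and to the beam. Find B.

Balance of forces in the selector: qE = qvB ⇒ B = E/v.
B = 1360/925 = 1.47 T.

B = 1.47 T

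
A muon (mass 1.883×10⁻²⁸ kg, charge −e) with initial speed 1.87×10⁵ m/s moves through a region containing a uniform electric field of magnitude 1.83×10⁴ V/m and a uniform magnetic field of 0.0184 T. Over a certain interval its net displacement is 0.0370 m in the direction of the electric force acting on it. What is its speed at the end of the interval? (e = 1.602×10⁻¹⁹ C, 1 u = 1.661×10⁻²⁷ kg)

v_f ≈ 1.09×10⁶ m/s

B does no work; ΔKE = |q|E d.
½mv_f² = ½mv₀² + |q|Ed = ½(1.883×10⁻²⁸)(1.87×10⁵)² + (1.602×10⁻¹⁹)(1.83×10⁴)(0.0370) ≈ 3.292×10⁻¹⁸ J + 1.085×10⁻¹⁶ J ≈ 1.118×10⁻¹⁶ J.
v_f = √(2·1.118×10⁻¹⁶/1.883×10⁻²⁸) ≈ 1.09×10⁶ m/s.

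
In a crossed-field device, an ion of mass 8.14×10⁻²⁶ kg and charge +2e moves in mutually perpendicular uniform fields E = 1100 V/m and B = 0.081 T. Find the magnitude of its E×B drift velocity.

v_d ≈ 1.4×10⁴ m/s

The steady drift has the magnetic force balancing the electric force, so v_d = E/B.
v_d = 1100/0.081 = 1.4×10⁴ m/s.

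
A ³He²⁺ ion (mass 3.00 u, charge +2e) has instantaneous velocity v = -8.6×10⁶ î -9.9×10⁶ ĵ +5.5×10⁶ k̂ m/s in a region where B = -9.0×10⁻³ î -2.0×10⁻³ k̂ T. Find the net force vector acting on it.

v×B = (1.98×10⁴, -6.67×10⁴, -8.91×10⁴) N/C.
F = q v×B = (3.204×10⁻¹⁹ C)·(1.98×10⁴, -6.67×10⁴, -8.91×10⁴) = (6.34×10⁻¹⁵, -2.14×10⁻¹⁴, -2.85×10⁻¹⁴) N.

F ≈ (6.34×10⁻¹⁵, -2.14×10⁻¹⁴, -2.85×10⁻¹⁴) N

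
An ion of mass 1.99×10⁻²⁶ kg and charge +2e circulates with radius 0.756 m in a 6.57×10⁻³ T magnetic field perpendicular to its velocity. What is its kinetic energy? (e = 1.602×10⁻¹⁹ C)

KE ≈ 6.36×10⁻¹⁷ J

v = |q|Br/m, then KE = ½mv² = (qBr)²/(2m).
v = (3.204×10⁻¹⁹)(6.57×10⁻³)(0.756)/1.99×10⁻²⁶ ≈ 7.997×10⁴ m/s.
KE = ½(1.99×10⁻²⁶)(7.997×10⁴)² ≈ 6.36×10⁻¹⁷ J.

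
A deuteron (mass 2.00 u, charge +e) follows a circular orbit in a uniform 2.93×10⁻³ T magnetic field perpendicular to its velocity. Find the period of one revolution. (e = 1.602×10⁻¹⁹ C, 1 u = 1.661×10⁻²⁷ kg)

The cyclotron period depends only on m, q, B: T = 2πm/(|q|B).
T = 2π(3.322×10⁻²⁷)/((1.602×10⁻¹⁹)(2.93×10⁻³)) ≈ 4.45×10⁻⁵ s.

T ≈ 4.45×10⁻⁵ s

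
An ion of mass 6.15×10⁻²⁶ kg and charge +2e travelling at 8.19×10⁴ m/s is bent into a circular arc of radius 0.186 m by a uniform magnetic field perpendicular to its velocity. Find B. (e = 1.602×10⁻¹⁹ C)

B ≈ 0.0845 T

From |q|vB = mv²/r, B = mv/(|q|r).
B = (6.15×10⁻²⁶)(8.19×10⁴)/((3.204×10⁻¹⁹)(0.186)) ≈ 0.0845 T.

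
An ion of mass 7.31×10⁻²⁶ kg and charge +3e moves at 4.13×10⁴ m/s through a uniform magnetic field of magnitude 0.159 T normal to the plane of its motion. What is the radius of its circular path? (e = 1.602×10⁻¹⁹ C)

r ≈ 0.0395 m

The magnetic force provides the centripetal force: |q|vB = mv²/r.
r = mv/(|q|B) = (7.31×10⁻²⁶)(4.13×10⁴)/((4.806×10⁻¹⁹)(0.159)) ≈ 0.0395 m.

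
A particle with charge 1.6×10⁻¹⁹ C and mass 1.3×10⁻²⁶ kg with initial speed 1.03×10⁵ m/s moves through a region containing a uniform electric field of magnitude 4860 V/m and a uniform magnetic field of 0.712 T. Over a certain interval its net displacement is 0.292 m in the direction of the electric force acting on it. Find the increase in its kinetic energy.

The magnetic force is always ⟂ v and does no work; only the electric force changes KE.
ΔKE = F_E · d = |q|E d = (1.6×10⁻¹⁹)(4860)(0.292) ≈ 2.27×10⁻¹⁶ J.

ΔKE ≈ 2.27×10⁻¹⁶ J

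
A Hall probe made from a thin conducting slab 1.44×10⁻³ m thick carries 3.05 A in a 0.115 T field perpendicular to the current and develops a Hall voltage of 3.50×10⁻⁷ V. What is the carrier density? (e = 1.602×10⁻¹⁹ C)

From V_H = IB/(n e t), n = IB/(V_H e t).
n = (3.05)(0.115)/((3.50×10⁻⁷)(1.602×10⁻¹⁹)(1.44×10⁻³)) ≈ 4.34×10²⁷ m⁻³.

n ≈ 4.34×10²⁷ m⁻³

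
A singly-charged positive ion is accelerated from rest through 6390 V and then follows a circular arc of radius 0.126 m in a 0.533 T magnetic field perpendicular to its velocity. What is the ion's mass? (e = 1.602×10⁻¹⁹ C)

m ≈ 5.65×10⁻²⁶ kg

Combine |q|V = ½mv² and r = mv/(|q|B): eliminate v to get m = qB²r²/(2V).
m = (1.602×10⁻¹⁹)(0.533)²(0.126)²/(2·6390) ≈ 5.65×10⁻²⁶ kg.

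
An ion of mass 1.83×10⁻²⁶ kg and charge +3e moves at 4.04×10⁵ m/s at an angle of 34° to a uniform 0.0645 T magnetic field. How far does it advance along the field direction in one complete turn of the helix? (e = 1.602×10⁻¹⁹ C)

v∥ = v cosθ = 4.04×10⁵·cos34° ≈ 3.349×10⁵ m/s.
T = 2πm/(|q|B) = 2π(1.83×10⁻²⁶)/((4.806×10⁻¹⁹)(0.0645)) ≈ 3.709×10⁻⁶ s.
pitch = v∥ T = (3.349×10⁵)(3.709×10⁻⁶) ≈ 1.24 m.

p ≈ 1.24 m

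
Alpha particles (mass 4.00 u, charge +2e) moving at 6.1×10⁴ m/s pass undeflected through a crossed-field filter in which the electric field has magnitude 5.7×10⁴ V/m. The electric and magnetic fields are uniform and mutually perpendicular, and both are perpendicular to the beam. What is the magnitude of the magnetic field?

Balance of forces in the selector: qE = qvB ⇒ B = E/v.
B = 5.7×10⁴/6.1×10⁴ = 0.93 T.

B = 0.93 T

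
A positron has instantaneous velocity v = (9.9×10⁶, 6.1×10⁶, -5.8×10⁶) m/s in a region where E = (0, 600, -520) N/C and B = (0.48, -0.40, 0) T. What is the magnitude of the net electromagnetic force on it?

v×B = (-2.32×10⁶, -2.78×10⁶, -6.89×10⁶) N/C.
E + v×B = (-2.32×10⁶, -2.78×10⁶, -6.89×10⁶) N/C.
F = q(E + v×B) = (1.602×10⁻¹⁹ C)·(-2.32×10⁶, -2.78×10⁶, -6.89×10⁶) = (-3.72×10⁻¹³, -4.46×10⁻¹³, -1.10×10⁻¹²) N.
|F| = 1.25×10⁻¹² N.

|F| ≈ 1.25×10⁻¹² N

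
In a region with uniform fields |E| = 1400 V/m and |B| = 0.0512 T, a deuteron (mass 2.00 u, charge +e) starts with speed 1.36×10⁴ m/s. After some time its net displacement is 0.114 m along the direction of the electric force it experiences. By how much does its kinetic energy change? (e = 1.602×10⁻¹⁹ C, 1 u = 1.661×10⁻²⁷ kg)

ΔKE ≈ 2.56×10⁻¹⁷ J

The magnetic force is always ⟂ v and does no work; only the electric force changes KE.
ΔKE = F_E · d = |q|E d = (1.602×10⁻¹⁹)(1400)(0.114) ≈ 2.56×10⁻¹⁷ J.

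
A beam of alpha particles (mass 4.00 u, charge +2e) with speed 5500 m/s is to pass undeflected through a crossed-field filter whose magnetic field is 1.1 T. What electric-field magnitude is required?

E = 6100 V/m

For straight-line motion qE = qvB, so E = vB.
E = 5500 × 1.1 = 6100 V/m.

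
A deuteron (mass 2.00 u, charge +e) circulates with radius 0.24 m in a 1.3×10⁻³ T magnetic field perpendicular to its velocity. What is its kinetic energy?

KE ≈ 2.3 eV

v = |q|Br/m, then KE = ½mv² = (qBr)²/(2m).
v = (1.602×10⁻¹⁹)(1.3×10⁻³)(0.24)/3.322×10⁻²⁷ ≈ 1.505×10⁴ m/s.
KE = ½(3.322×10⁻²⁷)(1.505×10⁴)² ≈ 3.8×10⁻¹⁹ J = 2.3 eV.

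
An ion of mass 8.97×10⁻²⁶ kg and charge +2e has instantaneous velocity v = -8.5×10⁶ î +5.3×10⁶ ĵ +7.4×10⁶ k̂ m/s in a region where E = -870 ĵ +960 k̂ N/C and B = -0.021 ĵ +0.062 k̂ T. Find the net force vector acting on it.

v×B = (4.84×10⁵, 5.27×10⁵, 1.78×10⁵) N/C.
E + v×B = (4.84×10⁵, 5.26×10⁵, 1.79×10⁵) N/C.
F = q(E + v×B) = (3.204×10⁻¹⁹ C)·(4.84×10⁵, 5.26×10⁵, 1.79×10⁵) = (1.55×10⁻¹³, 1.69×10⁻¹³, 5.75×10⁻¹⁴) N.

F ≈ (1.55×10⁻¹³, 1.69×10⁻¹³, 5.75×10⁻¹⁴) N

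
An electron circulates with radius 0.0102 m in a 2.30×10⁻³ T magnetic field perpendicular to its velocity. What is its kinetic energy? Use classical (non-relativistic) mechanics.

v = |q|Br/m, then KE = ½mv² = (qBr)²/(2m).
v = (1.602×10⁻¹⁹)(2.30×10⁻³)(0.0102)/9.109×10⁻³¹ ≈ 4.126×10⁶ m/s.
KE = ½(9.109×10⁻³¹)(4.126×10⁶)² ≈ 7.75×10⁻¹⁸ J = 48.4 eV.

KE ≈ 48.4 eV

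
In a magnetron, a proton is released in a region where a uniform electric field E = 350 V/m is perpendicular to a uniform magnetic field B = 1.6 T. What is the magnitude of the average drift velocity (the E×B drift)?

The steady drift has the magnetic force balancing the electric force, so v_d = E/B.
v_d = 350/1.6 = 220 m/s.

v_d ≈ 220 m/s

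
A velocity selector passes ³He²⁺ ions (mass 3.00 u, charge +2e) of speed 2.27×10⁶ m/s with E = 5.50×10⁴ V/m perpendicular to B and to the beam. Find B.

Balance of forces in the selector: qE = qvB ⇒ B = E/v.
B = 5.50×10⁴/2.27×10⁶ = 0.0242 T.

B = 0.0242 T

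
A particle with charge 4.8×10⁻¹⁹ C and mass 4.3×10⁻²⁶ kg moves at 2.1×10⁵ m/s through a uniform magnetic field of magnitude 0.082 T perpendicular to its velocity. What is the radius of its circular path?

The magnetic force provides the centripetal force: |q|vB = mv²/r.
r = mv/(|q|B) = (4.3×10⁻²⁶)(2.1×10⁵)/((4.8×10⁻¹⁹)(0.082)) ≈ 0.23 m.

r ≈ 0.23 m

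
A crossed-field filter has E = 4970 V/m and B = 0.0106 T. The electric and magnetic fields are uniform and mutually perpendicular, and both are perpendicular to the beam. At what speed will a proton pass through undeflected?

v = 4.69×10⁵ m/s

Straight-line motion ⇒ electric and magnetic forces cancel, so E = vB.
v = E/B = 4970/0.0106 = 4.69×10⁵ m/s.
The result is independent of the particle's charge and mass.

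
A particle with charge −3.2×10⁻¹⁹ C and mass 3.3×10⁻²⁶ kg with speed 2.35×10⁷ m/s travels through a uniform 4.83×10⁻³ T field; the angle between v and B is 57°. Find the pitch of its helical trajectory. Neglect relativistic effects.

p ≈ 1720 m

v∥ = v cosθ = 2.35×10⁷·cos57° ≈ 1.280×10⁷ m/s.
T = 2πm/(|q|B) = 2π(3.3×10⁻²⁶)/((3.2×10⁻¹⁹)(4.83×10⁻³)) ≈ 1.342×10⁻⁴ s.
pitch = v∥ T = (1.280×10⁷)(1.342×10⁻⁴) ≈ 1720 m.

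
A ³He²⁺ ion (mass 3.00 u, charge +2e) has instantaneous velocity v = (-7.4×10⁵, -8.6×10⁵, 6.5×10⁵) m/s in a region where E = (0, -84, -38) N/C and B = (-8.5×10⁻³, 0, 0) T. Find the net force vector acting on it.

v×B = (0, -5520, -7310) N/C.
E + v×B = (0, -5610, -7350) N/C.
F = q(E + v×B) = (3.204×10⁻¹⁹ C)·(0, -5610, -7350) = (0, -1.80×10⁻¹⁵, -2.35×10⁻¹⁵) N.

F ≈ (0, -1.80×10⁻¹⁵, -2.35×10⁻¹⁵) N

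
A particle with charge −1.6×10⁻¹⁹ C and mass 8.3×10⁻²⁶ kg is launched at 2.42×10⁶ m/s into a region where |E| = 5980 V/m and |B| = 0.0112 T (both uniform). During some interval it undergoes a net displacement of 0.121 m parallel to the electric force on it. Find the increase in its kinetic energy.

The magnetic force is always ⟂ v and does no work; only the electric force changes KE.
ΔKE = F_E · d = |q|E d = (1.6×10⁻¹⁹)(5980)(0.121) ≈ 1.16×10⁻¹⁶ J.

ΔKE ≈ 1.16×10⁻¹⁶ J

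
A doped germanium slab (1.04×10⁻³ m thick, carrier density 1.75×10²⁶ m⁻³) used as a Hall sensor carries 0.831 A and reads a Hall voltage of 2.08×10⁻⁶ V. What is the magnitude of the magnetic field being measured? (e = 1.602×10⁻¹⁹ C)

B ≈ 0.0730 T

From V_H = IB/(n e t), B = V_H n e t / I.
B = (2.08×10⁻⁶)(1.75×10²⁶)(1.602×10⁻¹⁹)(1.04×10⁻³)/0.831 ≈ 0.0730 T.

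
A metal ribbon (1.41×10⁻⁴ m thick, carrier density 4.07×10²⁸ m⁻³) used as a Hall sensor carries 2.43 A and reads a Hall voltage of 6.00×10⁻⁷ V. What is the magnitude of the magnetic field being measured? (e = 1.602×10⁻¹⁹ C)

B ≈ 0.227 T

From V_H = IB/(n e t), B = V_H n e t / I.
B = (6.00×10⁻⁷)(4.07×10²⁸)(1.602×10⁻¹⁹)(1.41×10⁻⁴)/2.43 ≈ 0.227 T.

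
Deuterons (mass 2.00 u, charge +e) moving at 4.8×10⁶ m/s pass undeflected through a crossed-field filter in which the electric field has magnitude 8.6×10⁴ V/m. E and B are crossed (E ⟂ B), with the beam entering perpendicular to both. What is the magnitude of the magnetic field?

Balance of forces in the selector: qE = qvB ⇒ B = E/v.
B = 8.6×10⁴/4.8×10⁶ = 0.018 T.

B = 0.018 T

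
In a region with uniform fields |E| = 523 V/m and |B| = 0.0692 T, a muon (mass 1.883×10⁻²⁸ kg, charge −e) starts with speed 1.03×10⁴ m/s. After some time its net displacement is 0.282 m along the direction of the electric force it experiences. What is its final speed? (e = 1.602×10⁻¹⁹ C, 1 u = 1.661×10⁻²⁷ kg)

B does no work; ΔKE = |q|E d.
½mv_f² = ½mv₀² + |q|Ed = ½(1.883×10⁻²⁸)(1.03×10⁴)² + (1.602×10⁻¹⁹)(523)(0.282) ≈ 9.988×10⁻²¹ J + 2.363×10⁻¹⁷ J ≈ 2.364×10⁻¹⁷ J.
v_f = √(2·2.364×10⁻¹⁷/1.883×10⁻²⁸) ≈ 5.01×10⁵ m/s.

v_f ≈ 5.01×10⁵ m/s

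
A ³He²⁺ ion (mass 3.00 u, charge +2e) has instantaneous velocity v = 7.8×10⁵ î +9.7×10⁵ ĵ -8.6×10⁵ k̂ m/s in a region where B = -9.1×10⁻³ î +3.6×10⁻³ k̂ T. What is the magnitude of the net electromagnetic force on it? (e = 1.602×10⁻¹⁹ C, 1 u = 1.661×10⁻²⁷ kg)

|F| ≈ 3.44×10⁻¹⁵ N

v×B = (3490, 5020, 8830) N/C.
F = q v×B = (3.204×10⁻¹⁹ C)·(3490, 5020, 8830) = (1.12×10⁻¹⁵, 1.61×10⁻¹⁵, 2.83×10⁻¹⁵) N.
|F| = 3.44×10⁻¹⁵ N.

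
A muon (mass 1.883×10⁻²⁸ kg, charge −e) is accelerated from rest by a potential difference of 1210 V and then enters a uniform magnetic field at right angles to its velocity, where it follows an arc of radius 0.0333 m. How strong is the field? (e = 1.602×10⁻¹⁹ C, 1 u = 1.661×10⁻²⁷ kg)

v = √(2|q|V/m) = √(2·1.602×10⁻¹⁹·1210/1.883×10⁻²⁸) ≈ 1.435×10⁶ m/s.
B = mv/(|q|r) = (1.883×10⁻²⁸)(1.435×10⁶)/((1.602×10⁻¹⁹)(0.0333)) ≈ 0.0506 T.

B ≈ 0.0506 T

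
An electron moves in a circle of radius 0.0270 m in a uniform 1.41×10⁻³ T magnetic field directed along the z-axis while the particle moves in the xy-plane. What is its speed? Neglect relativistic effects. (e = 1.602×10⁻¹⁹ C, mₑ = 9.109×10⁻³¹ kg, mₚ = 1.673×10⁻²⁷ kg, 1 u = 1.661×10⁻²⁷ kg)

From |q|vB = mv²/r, v = |q|Br/m.
v = (1.602×10⁻¹⁹)(1.41×10⁻³)(0.0270)/9.109×10⁻³¹ ≈ 6.70×10⁶ m/s.

v ≈ 6.70×10⁶ m/s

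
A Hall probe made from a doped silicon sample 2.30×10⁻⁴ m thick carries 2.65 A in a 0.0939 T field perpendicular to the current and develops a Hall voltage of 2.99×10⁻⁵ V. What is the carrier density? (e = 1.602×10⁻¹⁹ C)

From V_H = IB/(n e t), n = IB/(V_H e t).
n = (2.65)(0.0939)/((2.99×10⁻⁵)(1.602×10⁻¹⁹)(2.30×10⁻⁴)) ≈ 2.26×10²⁶ m⁻³.

n ≈ 2.26×10²⁶ m⁻³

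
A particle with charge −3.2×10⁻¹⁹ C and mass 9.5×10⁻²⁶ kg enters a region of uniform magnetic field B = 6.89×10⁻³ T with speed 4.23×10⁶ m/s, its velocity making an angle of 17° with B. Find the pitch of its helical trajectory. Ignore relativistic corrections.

p ≈ 1100 m

v∥ = v cosθ = 4.23×10⁶·cos17° ≈ 4.045×10⁶ m/s.
T = 2πm/(|q|B) = 2π(9.5×10⁻²⁶)/((3.2×10⁻¹⁹)(6.89×10⁻³)) ≈ 2.707×10⁻⁴ s.
pitch = v∥ T = (4.045×10⁶)(2.707×10⁻⁴) ≈ 1100 m.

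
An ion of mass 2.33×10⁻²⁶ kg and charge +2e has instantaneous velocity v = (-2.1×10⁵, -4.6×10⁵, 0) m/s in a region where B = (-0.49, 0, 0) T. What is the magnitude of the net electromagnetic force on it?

|F| ≈ 7.22×10⁻¹⁴ N

v×B = (0, 0, -2.25×10⁵) N/C.
F = q v×B = (3.204×10⁻¹⁹ C)·(0, 0, -2.25×10⁵) = (0, 0, -7.22×10⁻¹⁴) N.
|F| = 7.22×10⁻¹⁴ N.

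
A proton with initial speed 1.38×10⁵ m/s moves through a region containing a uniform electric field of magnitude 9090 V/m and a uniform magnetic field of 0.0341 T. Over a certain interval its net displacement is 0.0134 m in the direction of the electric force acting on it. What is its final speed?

B does no work; ΔKE = |q|E d.
½mv_f² = ½mv₀² + |q|Ed = ½(1.673×10⁻²⁷)(1.38×10⁵)² + (1.602×10⁻¹⁹)(9090)(0.0134) ≈ 1.593×10⁻¹⁷ J + 1.951×10⁻¹⁷ J ≈ 3.544×10⁻¹⁷ J.
v_f = √(2·3.544×10⁻¹⁷/1.673×10⁻²⁷) ≈ 2.06×10⁵ m/s.

v_f ≈ 2.06×10⁵ m/s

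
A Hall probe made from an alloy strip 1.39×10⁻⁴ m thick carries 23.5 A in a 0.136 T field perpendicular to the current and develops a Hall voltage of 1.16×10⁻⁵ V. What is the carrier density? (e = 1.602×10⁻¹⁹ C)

n ≈ 1.24×10²⁸ m⁻³

From V_H = IB/(n e t), n = IB/(V_H e t).
n = (23.5)(0.136)/((1.16×10⁻⁵)(1.602×10⁻¹⁹)(1.39×10⁻⁴)) ≈ 1.24×10²⁸ m⁻³.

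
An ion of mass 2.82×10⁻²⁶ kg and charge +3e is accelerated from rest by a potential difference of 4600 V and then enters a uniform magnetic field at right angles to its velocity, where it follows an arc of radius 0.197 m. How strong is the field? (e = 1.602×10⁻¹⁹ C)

v = √(2|q|V/m) = √(2·4.806×10⁻¹⁹·4600/2.82×10⁻²⁶) ≈ 3.960×10⁵ m/s.
B = mv/(|q|r) = (2.82×10⁻²⁶)(3.960×10⁵)/((4.806×10⁻¹⁹)(0.197)) ≈ 0.118 T.

B ≈ 0.118 T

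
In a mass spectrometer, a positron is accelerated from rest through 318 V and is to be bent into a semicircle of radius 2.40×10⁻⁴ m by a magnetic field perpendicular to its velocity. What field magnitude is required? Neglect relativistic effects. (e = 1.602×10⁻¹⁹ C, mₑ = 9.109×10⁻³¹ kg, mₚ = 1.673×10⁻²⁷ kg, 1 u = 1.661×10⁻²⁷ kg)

B ≈ 0.251 T

v = √(2|q|V/m) = √(2·1.602×10⁻¹⁹·318/9.109×10⁻³¹) ≈ 1.058×10⁷ m/s.
B = mv/(|q|r) = (9.109×10⁻³¹)(1.058×10⁷)/((1.602×10⁻¹⁹)(2.40×10⁻⁴)) ≈ 0.251 T.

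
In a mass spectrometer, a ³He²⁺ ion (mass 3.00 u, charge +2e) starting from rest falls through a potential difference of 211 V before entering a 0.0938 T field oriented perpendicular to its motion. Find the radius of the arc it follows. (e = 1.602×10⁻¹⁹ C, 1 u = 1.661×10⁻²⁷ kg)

r ≈ 0.0273 m

Acceleration: |q|V = ½mv² ⇒ v = √(2|q|V/m) = √(2·3.204×10⁻¹⁹·211/4.983×10⁻²⁷) ≈ 1.647×10⁵ m/s.
In the field: r = mv/(|q|B) = (4.983×10⁻²⁷)(1.647×10⁵)/((3.204×10⁻¹⁹)(0.0938)) ≈ 0.0273 m.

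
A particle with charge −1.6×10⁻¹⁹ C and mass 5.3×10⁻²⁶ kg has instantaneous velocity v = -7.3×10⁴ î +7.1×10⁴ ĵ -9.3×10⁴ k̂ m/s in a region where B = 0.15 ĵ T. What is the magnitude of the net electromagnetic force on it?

v×B = (1.40×10⁴, 0, -1.10×10⁴) N/C.
F = q v×B = (−1.6×10⁻¹⁹ C)·(1.40×10⁴, 0, -1.10×10⁴) = (-2.23×10⁻¹⁵, 0, 1.75×10⁻¹⁵) N.
|F| = 2.84×10⁻¹⁵ N.

|F| ≈ 2.84×10⁻¹⁵ N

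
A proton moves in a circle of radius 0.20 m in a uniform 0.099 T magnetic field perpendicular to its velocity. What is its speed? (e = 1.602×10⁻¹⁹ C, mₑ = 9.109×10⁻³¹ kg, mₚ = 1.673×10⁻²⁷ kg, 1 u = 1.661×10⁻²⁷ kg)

From |q|vB = mv²/r, v = |q|Br/m.
v = (1.602×10⁻¹⁹)(0.099)(0.20)/1.673×10⁻²⁷ ≈ 1.9×10⁶ m/s.

v ≈ 1.9×10⁶ m/s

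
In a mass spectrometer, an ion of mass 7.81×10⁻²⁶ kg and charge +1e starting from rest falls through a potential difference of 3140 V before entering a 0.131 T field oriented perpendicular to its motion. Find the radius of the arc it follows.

r ≈ 0.422 m

Acceleration: |q|V = ½mv² ⇒ v = √(2|q|V/m) = √(2·1.602×10⁻¹⁹·3140/7.81×10⁻²⁶) ≈ 1.135×10⁵ m/s.
In the field: r = mv/(|q|B) = (7.81×10⁻²⁶)(1.135×10⁵)/((1.602×10⁻¹⁹)(0.131)) ≈ 0.422 m.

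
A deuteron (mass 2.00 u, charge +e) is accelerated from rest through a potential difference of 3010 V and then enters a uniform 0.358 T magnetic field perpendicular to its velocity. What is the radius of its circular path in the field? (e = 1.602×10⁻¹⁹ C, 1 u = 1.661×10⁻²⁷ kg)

Acceleration: |q|V = ½mv² ⇒ v = √(2|q|V/m) = √(2·1.602×10⁻¹⁹·3010/3.322×10⁻²⁷) ≈ 5.388×10⁵ m/s.
In the field: r = mv/(|q|B) = (3.322×10⁻²⁷)(5.388×10⁵)/((1.602×10⁻¹⁹)(0.358)) ≈ 0.0312 m.

r ≈ 0.0312 m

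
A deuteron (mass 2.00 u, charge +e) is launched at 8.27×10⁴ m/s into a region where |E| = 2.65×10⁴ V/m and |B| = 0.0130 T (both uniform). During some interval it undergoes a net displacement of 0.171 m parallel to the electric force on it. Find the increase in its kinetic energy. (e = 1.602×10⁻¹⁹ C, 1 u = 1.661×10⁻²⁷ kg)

ΔKE ≈ 7.26×10⁻¹⁶ J

The magnetic force is always ⟂ v and does no work; only the electric force changes KE.
ΔKE = F_E · d = |q|E d = (1.602×10⁻¹⁹)(2.65×10⁴)(0.171) ≈ 7.26×10⁻¹⁶ J.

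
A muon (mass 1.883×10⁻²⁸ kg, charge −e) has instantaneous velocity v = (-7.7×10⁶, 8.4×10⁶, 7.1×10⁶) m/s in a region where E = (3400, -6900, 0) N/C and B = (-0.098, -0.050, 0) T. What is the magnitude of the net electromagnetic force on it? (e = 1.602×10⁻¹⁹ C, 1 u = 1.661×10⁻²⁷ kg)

v×B = (3.55×10⁵, -6.96×10⁵, 1.21×10⁶) N/C.
E + v×B = (3.58×10⁵, -7.03×10⁵, 1.21×10⁶) N/C.
F = q(E + v×B) = (−1.602×10⁻¹⁹ C)·(3.58×10⁵, -7.03×10⁵, 1.21×10⁶) = (-5.74×10⁻¹⁴, 1.13×10⁻¹³, -1.94×10⁻¹³) N.
|F| = 2.31×10⁻¹³ N.

|F| ≈ 2.31×10⁻¹³ N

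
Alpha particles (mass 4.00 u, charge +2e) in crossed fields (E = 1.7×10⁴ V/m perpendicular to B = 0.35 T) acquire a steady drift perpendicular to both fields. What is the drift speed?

The steady drift has the magnetic force balancing the electric force, so v_d = E/B.
v_d = 1.7×10⁴/0.35 = 4.9×10⁴ m/s.

v_d ≈ 4.9×10⁴ m/s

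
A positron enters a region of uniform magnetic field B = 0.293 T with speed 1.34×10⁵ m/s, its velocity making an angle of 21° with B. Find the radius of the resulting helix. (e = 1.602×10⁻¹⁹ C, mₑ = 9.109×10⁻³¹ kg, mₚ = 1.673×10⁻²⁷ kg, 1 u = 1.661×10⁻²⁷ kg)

r ≈ 9.32×10⁻⁷ m

v⊥ = v sinθ = 1.34×10⁵·sin21° ≈ 4.802×10⁴ m/s.
r = m v⊥/(|q|B) = (9.109×10⁻³¹)(4.802×10⁴)/((1.602×10⁻¹⁹)(0.293)) ≈ 9.32×10⁻⁷ m.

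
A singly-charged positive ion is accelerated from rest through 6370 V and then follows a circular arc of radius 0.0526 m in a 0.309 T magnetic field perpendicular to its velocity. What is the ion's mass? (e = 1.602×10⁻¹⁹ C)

Combine |q|V = ½mv² and r = mv/(|q|B): eliminate v to get m = qB²r²/(2V).
m = (1.602×10⁻¹⁹)(0.309)²(0.0526)²/(2·6370) ≈ 3.32×10⁻²⁷ kg.

m ≈ 3.32×10⁻²⁷ kg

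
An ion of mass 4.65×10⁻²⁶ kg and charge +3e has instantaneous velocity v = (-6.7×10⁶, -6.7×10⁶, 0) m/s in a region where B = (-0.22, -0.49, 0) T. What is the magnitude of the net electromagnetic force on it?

|F| ≈ 8.69×10⁻¹³ N

v×B = (0, 0, 1.81×10⁶) N/C.
F = q v×B = (4.806×10⁻¹⁹ C)·(0, 0, 1.81×10⁶) = (0, 0, 8.69×10⁻¹³) N.
|F| = 8.69×10⁻¹³ N.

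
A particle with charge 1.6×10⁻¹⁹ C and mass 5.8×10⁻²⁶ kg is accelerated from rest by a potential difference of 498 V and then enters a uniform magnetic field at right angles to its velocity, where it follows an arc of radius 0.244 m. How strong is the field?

B ≈ 0.0779 T

v = √(2|q|V/m) = √(2·1.6×10⁻¹⁹·498/5.8×10⁻²⁶) ≈ 5.242×10⁴ m/s.
B = mv/(|q|r) = (5.8×10⁻²⁶)(5.242×10⁴)/((1.6×10⁻¹⁹)(0.244)) ≈ 0.0779 T.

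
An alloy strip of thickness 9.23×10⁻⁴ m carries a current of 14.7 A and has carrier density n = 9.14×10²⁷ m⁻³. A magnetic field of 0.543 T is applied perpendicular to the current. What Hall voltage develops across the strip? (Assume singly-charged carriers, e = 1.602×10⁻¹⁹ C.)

V_H = IB/(n e t).
V_H = (14.7)(0.543)/((9.14×10²⁷)(1.602×10⁻¹⁹)(9.23×10⁻⁴)) ≈ 5.91×10⁻⁶ V.

V_H ≈ 5.91×10⁻⁶ V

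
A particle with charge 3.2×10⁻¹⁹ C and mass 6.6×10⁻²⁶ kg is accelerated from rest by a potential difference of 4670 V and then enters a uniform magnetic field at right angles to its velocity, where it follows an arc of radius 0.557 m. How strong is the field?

B ≈ 0.0788 T

v = √(2|q|V/m) = √(2·3.2×10⁻¹⁹·4670/6.6×10⁻²⁶) ≈ 2.128×10⁵ m/s.
B = mv/(|q|r) = (6.6×10⁻²⁶)(2.128×10⁵)/((3.2×10⁻¹⁹)(0.557)) ≈ 0.0788 T.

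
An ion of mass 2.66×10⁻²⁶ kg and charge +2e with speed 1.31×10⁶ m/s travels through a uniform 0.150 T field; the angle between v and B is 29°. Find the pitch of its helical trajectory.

v∥ = v cosθ = 1.31×10⁶·cos29° ≈ 1.146×10⁶ m/s.
T = 2πm/(|q|B) = 2π(2.66×10⁻²⁶)/((3.204×10⁻¹⁹)(0.150)) ≈ 3.478×10⁻⁶ s.
pitch = v∥ T = (1.146×10⁶)(3.478×10⁻⁶) ≈ 3.98 m.

p ≈ 3.98 m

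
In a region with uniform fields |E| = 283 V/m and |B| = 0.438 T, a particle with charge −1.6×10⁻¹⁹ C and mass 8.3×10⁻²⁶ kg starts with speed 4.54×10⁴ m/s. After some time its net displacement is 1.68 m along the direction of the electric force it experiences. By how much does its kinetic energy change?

The magnetic force is always ⟂ v and does no work; only the electric force changes KE.
ΔKE = F_E · d = |q|E d = (1.6×10⁻¹⁹)(283)(1.68) ≈ 7.61×10⁻¹⁷ J.

ΔKE ≈ 7.61×10⁻¹⁷ J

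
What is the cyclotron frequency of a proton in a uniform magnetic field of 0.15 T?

f ≈ 2.3×10⁶ Hz

f = |q|B/(2πm).
f = (1.602×10⁻¹⁹)(0.15)/(2π·1.673×10⁻²⁷) ≈ 2.3×10⁶ Hz.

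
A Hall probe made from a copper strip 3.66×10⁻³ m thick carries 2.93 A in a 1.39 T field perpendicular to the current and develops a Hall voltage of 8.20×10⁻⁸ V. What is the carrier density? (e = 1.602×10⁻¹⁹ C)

n ≈ 8.47×10²⁸ m⁻³

From V_H = IB/(n e t), n = IB/(V_H e t).
n = (2.93)(1.39)/((8.20×10⁻⁸)(1.602×10⁻¹⁹)(3.66×10⁻³)) ≈ 8.47×10²⁸ m⁻³.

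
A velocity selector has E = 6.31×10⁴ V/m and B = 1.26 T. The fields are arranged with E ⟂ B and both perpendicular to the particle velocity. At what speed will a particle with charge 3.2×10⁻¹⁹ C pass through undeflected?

For undeflected motion the electric and magnetic forces balance: qE = qvB.
v = E/B = 6.31×10⁴/1.26 = 5.01×10⁴ m/s.
The result is independent of the particle's charge and mass.

v = 5.01×10⁴ m/s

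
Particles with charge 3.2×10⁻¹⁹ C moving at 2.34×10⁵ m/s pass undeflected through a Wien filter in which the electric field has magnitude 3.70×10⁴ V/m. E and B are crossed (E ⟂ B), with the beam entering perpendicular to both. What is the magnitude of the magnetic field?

B = 0.158 T

Balance of forces in the selector: qE = qvB ⇒ B = E/v.
B = 3.70×10⁴/2.34×10⁵ = 0.158 T.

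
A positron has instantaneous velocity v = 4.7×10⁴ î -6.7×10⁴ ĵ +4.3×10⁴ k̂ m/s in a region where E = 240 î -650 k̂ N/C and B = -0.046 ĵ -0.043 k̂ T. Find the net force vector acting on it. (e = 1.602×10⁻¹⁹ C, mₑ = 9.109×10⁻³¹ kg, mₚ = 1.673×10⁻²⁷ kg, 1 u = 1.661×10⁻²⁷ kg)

F ≈ (8.17×10⁻¹⁶, 3.24×10⁻¹⁶, -4.50×10⁻¹⁶) N

v×B = (4860, 2020, -2160) N/C.
E + v×B = (5100, 2020, -2810) N/C.
F = q(E + v×B) = (1.602×10⁻¹⁹ C)·(5100, 2020, -2810) = (8.17×10⁻¹⁶, 3.24×10⁻¹⁶, -4.50×10⁻¹⁶) N.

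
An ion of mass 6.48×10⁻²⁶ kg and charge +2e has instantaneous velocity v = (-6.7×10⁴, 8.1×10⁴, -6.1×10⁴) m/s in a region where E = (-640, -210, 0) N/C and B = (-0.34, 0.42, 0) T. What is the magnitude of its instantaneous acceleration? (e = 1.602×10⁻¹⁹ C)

|a| ≈ 1.60×10¹¹ m/s²

v×B = (2.56×10⁴, 2.07×10⁴, -600) N/C.
E + v×B = (2.50×10⁴, 2.05×10⁴, -600) N/C.
F = q(E + v×B) = (3.204×10⁻¹⁹ C)·(2.50×10⁴, 2.05×10⁴, -600) = (8.00×10⁻¹⁵, 6.58×10⁻¹⁵, -1.92×10⁻¹⁶) N.
|a| = |F|/m = 1.036×10⁻¹⁴/6.48×10⁻²⁶ ≈ 1.60×10¹¹ m/s².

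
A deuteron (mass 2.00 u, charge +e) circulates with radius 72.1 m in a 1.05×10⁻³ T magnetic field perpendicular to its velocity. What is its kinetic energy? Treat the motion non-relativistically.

v = |q|Br/m, then KE = ½mv² = (qBr)²/(2m).
v = (1.602×10⁻¹⁹)(1.05×10⁻³)(72.1)/3.322×10⁻²⁷ ≈ 3.651×10⁶ m/s.
KE = ½(3.322×10⁻²⁷)(3.651×10⁶)² ≈ 2.21×10⁻¹⁴ J.

KE ≈ 2.21×10⁻¹⁴ J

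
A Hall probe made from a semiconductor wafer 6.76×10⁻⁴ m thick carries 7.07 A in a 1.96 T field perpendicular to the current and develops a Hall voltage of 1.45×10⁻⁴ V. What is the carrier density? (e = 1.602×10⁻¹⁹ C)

n ≈ 8.82×10²⁶ m⁻³

From V_H = IB/(n e t), n = IB/(V_H e t).
n = (7.07)(1.96)/((1.45×10⁻⁴)(1.602×10⁻¹⁹)(6.76×10⁻⁴)) ≈ 8.82×10²⁶ m⁻³.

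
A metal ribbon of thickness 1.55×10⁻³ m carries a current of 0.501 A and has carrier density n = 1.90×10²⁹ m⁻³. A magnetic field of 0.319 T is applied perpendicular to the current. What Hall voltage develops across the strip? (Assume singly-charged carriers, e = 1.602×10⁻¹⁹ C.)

V_H = IB/(n e t).
V_H = (0.501)(0.319)/((1.90×10²⁹)(1.602×10⁻¹⁹)(1.55×10⁻³)) ≈ 3.39×10⁻⁹ V.

V_H ≈ 3.39×10⁻⁹ V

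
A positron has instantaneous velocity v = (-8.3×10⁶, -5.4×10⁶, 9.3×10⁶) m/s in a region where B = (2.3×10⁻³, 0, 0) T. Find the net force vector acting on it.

v×B = (0, 2.14×10⁴, 1.24×10⁴) N/C.
F = q v×B = (1.602×10⁻¹⁹ C)·(0, 2.14×10⁴, 1.24×10⁴) = (0, 3.43×10⁻¹⁵, 1.99×10⁻¹⁵) N.

F ≈ (0, 3.43×10⁻¹⁵, 1.99×10⁻¹⁵) N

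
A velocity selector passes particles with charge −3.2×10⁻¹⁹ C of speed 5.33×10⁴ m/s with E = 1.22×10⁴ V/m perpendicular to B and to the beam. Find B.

Balance of forces in the selector: qE = qvB ⇒ B = E/v.
B = 1.22×10⁴/5.33×10⁴ = 0.229 T.

B = 0.229 T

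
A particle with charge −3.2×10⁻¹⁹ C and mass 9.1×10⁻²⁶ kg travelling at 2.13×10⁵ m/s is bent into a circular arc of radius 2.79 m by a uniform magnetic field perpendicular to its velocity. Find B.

From |q|vB = mv²/r, B = mv/(|q|r).
B = (9.1×10⁻²⁶)(2.13×10⁵)/((3.2×10⁻¹⁹)(2.79)) ≈ 0.0217 T.

B ≈ 0.0217 T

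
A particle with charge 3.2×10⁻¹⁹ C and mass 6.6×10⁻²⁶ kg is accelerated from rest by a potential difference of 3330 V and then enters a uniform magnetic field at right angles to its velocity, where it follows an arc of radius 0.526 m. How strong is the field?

B ≈ 0.0705 T

v = √(2|q|V/m) = √(2·3.2×10⁻¹⁹·3330/6.6×10⁻²⁶) ≈ 1.797×10⁵ m/s.
B = mv/(|q|r) = (6.6×10⁻²⁶)(1.797×10⁵)/((3.2×10⁻¹⁹)(0.526)) ≈ 0.0705 T.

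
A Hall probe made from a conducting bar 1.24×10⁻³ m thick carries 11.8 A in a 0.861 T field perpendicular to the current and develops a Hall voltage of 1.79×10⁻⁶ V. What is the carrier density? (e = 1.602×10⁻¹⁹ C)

From V_H = IB/(n e t), n = IB/(V_H e t).
n = (11.8)(0.861)/((1.79×10⁻⁶)(1.602×10⁻¹⁹)(1.24×10⁻³)) ≈ 2.86×10²⁸ m⁻³.

n ≈ 2.86×10²⁸ m⁻³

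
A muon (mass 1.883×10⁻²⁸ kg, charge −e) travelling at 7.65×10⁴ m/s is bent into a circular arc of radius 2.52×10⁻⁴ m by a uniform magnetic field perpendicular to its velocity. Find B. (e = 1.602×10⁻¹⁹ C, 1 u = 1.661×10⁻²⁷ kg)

From |q|vB = mv²/r, B = mv/(|q|r).
B = (1.883×10⁻²⁸)(7.65×10⁴)/((1.602×10⁻¹⁹)(2.52×10⁻⁴)) ≈ 0.357 T.

B ≈ 0.357 T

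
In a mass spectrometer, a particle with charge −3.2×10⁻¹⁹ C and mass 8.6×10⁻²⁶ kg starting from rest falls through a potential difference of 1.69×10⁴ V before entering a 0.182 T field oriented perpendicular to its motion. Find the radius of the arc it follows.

Acceleration: |q|V = ½mv² ⇒ v = √(2|q|V/m) = √(2·3.2×10⁻¹⁹·1.69×10⁴/8.6×10⁻²⁶) ≈ 3.546×10⁵ m/s.
In the field: r = mv/(|q|B) = (8.6×10⁻²⁶)(3.546×10⁵)/((3.2×10⁻¹⁹)(0.182)) ≈ 0.524 m.

r ≈ 0.524 m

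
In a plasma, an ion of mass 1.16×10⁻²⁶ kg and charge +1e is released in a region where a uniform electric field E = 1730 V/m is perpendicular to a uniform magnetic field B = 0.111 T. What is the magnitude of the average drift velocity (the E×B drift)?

v_d ≈ 1.56×10⁴ m/s

The steady drift has the magnetic force balancing the electric force, so v_d = E/B.
v_d = 1730/0.111 = 1.56×10⁴ m/s.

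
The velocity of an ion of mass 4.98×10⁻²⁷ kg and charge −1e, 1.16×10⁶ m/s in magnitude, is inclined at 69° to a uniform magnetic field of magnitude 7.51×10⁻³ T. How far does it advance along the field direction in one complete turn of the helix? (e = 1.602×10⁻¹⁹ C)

v∥ = v cosθ = 1.16×10⁶·cos69° ≈ 4.157×10⁵ m/s.
T = 2πm/(|q|B) = 2π(4.98×10⁻²⁷)/((1.602×10⁻¹⁹)(7.51×10⁻³)) ≈ 2.601×10⁻⁵ s.
pitch = v∥ T = (4.157×10⁵)(2.601×10⁻⁵) ≈ 10.8 m.

p ≈ 10.8 m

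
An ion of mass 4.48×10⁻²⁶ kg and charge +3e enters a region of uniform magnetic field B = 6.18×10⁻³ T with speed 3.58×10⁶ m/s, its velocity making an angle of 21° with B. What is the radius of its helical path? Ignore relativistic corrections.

v⊥ = v sinθ = 3.58×10⁶·sin21° ≈ 1.283×10⁶ m/s.
r = m v⊥/(|q|B) = (4.48×10⁻²⁶)(1.283×10⁶)/((4.806×10⁻¹⁹)(6.18×10⁻³)) ≈ 19.4 m.

r ≈ 19.4 m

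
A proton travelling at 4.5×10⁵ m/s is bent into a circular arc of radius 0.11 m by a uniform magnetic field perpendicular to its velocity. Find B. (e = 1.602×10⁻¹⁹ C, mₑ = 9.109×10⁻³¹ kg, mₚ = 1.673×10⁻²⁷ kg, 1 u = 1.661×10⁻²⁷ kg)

From |q|vB = mv²/r, B = mv/(|q|r).
B = (1.673×10⁻²⁷)(4.5×10⁵)/((1.602×10⁻¹⁹)(0.11)) ≈ 0.043 T.

B ≈ 0.043 T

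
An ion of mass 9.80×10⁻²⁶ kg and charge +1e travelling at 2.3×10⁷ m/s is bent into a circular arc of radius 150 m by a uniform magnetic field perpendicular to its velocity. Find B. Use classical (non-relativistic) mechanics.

From |q|vB = mv²/r, B = mv/(|q|r).
B = (9.80×10⁻²⁶)(2.3×10⁷)/((1.602×10⁻¹⁹)(150)) ≈ 0.094 T.

B ≈ 0.094 T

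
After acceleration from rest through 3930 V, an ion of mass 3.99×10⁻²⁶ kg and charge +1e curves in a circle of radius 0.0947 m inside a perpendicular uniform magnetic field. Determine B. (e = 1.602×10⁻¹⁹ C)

B ≈ 0.467 T

v = √(2|q|V/m) = √(2·1.602×10⁻¹⁹·3930/3.99×10⁻²⁶) ≈ 1.776×10⁵ m/s.
B = mv/(|q|r) = (3.99×10⁻²⁶)(1.776×10⁵)/((1.602×10⁻¹⁹)(0.0947)) ≈ 0.467 T.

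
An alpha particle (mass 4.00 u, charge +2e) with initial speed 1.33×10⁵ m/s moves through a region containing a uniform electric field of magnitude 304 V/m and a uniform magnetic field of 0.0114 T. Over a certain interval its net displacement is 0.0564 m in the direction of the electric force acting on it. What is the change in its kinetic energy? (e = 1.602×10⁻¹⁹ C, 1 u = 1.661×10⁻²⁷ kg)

ΔKE ≈ 5.49×10⁻¹⁸ J

The magnetic force is always ⟂ v and does no work; only the electric force changes KE.
ΔKE = F_E · d = |q|E d = (3.204×10⁻¹⁹)(304)(0.0564) ≈ 5.49×10⁻¹⁸ J.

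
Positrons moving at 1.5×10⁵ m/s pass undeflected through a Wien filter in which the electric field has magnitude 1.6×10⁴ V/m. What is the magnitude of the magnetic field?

B = 0.11 T

Balance of forces in the selector: qE = qvB ⇒ B = E/v.
B = 1.6×10⁴/1.5×10⁵ = 0.11 T.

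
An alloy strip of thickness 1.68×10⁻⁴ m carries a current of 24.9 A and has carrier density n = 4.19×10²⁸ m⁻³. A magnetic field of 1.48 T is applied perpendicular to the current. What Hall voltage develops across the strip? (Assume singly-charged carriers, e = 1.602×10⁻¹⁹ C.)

V_H ≈ 3.27×10⁻⁵ V

V_H = IB/(n e t).
V_H = (24.9)(1.48)/((4.19×10²⁸)(1.602×10⁻¹⁹)(1.68×10⁻⁴)) ≈ 3.27×10⁻⁵ V.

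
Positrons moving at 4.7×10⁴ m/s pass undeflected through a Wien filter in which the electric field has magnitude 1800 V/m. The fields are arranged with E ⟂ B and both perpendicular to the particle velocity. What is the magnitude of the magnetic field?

Balance of forces in the selector: qE = qvB ⇒ B = E/v.
B = 1800/4.7×10⁴ = 0.038 T.

B = 0.038 T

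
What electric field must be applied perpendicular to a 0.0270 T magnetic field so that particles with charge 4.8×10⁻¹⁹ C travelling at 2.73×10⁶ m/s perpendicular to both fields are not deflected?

E = 7.37×10⁴ V/m

For straight-line motion qE = qvB, so E = vB.
E = 2.73×10⁶ × 0.0270 = 7.37×10⁴ V/m.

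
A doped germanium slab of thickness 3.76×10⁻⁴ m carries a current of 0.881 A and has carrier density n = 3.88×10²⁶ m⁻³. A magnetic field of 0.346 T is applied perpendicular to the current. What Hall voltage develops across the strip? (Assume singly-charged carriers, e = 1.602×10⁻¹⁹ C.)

V_H ≈ 1.30×10⁻⁵ V

V_H = IB/(n e t).
V_H = (0.881)(0.346)/((3.88×10²⁶)(1.602×10⁻¹⁹)(3.76×10⁻⁴)) ≈ 1.30×10⁻⁵ V.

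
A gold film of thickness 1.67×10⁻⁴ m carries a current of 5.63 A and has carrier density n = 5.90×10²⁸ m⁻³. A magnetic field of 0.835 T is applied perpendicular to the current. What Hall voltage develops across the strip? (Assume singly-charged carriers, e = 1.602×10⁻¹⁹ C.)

V_H = IB/(n e t).
V_H = (5.63)(0.835)/((5.90×10²⁸)(1.602×10⁻¹⁹)(1.67×10⁻⁴)) ≈ 2.98×10⁻⁶ V.

V_H ≈ 2.98×10⁻⁶ V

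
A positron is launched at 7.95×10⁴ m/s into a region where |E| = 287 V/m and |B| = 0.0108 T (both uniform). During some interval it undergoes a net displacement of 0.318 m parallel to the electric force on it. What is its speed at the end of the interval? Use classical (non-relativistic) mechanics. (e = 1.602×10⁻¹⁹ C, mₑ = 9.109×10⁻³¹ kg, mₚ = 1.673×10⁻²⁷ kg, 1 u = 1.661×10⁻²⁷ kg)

v_f ≈ 5.67×10⁶ m/s

B does no work; ΔKE = |q|E d.
½mv_f² = ½mv₀² + |q|Ed = ½(9.109×10⁻³¹)(7.95×10⁴)² + (1.602×10⁻¹⁹)(287)(0.318) ≈ 2.879×10⁻²¹ J + 1.462×10⁻¹⁷ J ≈ 1.462×10⁻¹⁷ J.
v_f = √(2·1.462×10⁻¹⁷/9.109×10⁻³¹) ≈ 5.67×10⁶ m/s.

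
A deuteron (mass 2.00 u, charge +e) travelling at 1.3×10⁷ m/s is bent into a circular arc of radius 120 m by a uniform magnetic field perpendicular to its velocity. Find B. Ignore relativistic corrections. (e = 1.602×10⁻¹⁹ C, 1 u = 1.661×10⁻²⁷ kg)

From |q|vB = mv²/r, B = mv/(|q|r).
B = (3.322×10⁻²⁷)(1.3×10⁷)/((1.602×10⁻¹⁹)(120)) ≈ 2.2×10⁻³ T.

B ≈ 2.2×10⁻³ T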